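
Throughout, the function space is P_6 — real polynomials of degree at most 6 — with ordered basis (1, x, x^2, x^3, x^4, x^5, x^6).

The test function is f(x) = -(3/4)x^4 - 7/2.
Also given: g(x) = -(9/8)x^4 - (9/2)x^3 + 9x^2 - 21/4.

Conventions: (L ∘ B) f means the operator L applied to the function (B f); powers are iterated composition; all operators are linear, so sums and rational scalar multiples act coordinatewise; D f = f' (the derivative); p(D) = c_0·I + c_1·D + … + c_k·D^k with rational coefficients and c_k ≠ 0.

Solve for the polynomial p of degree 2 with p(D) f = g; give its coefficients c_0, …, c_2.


D^0 f = -(3/4)x^4 - 7/2
D^1 f = -3x^3
D^2 f = -9x^2
matching coefficients of g against c_0 f + c_1 Df + … from the top degree down determines the c_i
solution: c_0 = 3/2, c_1 = 3/2, c_2 = -1

p(D) = (3/2)·I + (3/2)·D − D^2, i.e. c_0 = 3/2, c_1 = 3/2, c_2 = -1


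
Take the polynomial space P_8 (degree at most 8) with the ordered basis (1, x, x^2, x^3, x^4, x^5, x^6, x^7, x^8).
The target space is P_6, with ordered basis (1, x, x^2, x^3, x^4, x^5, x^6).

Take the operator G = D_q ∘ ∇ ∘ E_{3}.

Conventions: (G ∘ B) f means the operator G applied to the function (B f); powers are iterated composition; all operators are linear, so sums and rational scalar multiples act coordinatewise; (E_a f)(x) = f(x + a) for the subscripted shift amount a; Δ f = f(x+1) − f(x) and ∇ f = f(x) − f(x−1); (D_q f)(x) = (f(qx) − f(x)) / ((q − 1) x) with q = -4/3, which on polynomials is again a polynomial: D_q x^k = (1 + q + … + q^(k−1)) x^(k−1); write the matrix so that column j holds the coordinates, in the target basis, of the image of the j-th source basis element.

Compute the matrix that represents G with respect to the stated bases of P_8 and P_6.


the matrix is [[0, 0, 2, 15, 76, 325, 1266, 4655, 16472]; [0, 0, 0, -1, -10, -190/3, -325, -1477, -18620/3]; [0, 0, 0, 0, 52/9, 650/9, 4940/9, 29575/9, 153608/9]; [0, 0, 0, 0, 0, -125/27, -625/9, -16625/27, -113750/27]; [0, 0, 0, 0, 0, 0, 362/27, 6335/27, 192584/81]; [0, 0, 0, 0, 0, 0, 0, -3367/243, -67340/243]; [0, 0, 0, 0, 0, 0, 0, 0, 21224/729]] (rows listed top to bottom)

image of 1: 0
image of x: 0
image of x^2: 2
image of x^3: -x + 15
image of x^4: (52/9)x^2 - 10x + 76
image of x^5: -(125/27)x^3 + (650/9)x^2 - (190/3)x + 325
image of x^6: (362/27)x^4 - (625/9)x^3 + (4940/9)x^2 - 325x + 1266
image of x^7: -(3367/243)x^5 + (6335/27)x^4 - (16625/27)x^3 + (29575/9)x^2 - 1477x + 4655
image of x^8: (21224/729)x^6 - (67340/243)x^5 + (192584/81)x^4 - (113750/27)x^3 + (153608/9)x^2 - (18620/3)x + 16472
each image's coordinates form column j of the matrix


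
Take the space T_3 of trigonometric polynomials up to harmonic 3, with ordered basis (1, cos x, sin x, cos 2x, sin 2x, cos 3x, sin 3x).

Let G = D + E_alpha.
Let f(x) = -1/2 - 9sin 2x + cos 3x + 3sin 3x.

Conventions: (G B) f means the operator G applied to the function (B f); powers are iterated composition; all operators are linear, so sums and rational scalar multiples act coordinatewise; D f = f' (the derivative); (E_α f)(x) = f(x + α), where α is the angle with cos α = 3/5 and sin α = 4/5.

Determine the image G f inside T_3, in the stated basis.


the image equals g(x) = -1/2 - (666/25)cos 2x + (63/25)sin 2x + (228/25)cos 3x - (154/25)sin 3x

D f = -18cos 2x + 9cos 3x - 3sin 3x
E_alpha f = -1/2 - (216/25)cos 2x + (63/25)sin 2x + (3/25)cos 3x - (79/25)sin 3x
(D + E_alpha) f = -1/2 - (666/25)cos 2x + (63/25)sin 2x + (228/25)cos 3x - (154/25)sin 3x


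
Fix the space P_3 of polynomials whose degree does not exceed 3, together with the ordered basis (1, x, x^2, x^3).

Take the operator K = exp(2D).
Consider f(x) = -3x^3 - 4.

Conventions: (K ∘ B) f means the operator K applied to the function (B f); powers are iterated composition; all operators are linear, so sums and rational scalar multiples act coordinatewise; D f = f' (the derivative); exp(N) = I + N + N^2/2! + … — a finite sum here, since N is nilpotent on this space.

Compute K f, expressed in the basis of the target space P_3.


the image equals g(x) = -3x^3 - 18x^2 - 36x - 28

order-1 term: -18x^2
order-2 term: -36x
order-3 term: -24
the series for exp(2D) f terminates at order 3
exp(2D) f = -3x^3 - 18x^2 - 36x - 28


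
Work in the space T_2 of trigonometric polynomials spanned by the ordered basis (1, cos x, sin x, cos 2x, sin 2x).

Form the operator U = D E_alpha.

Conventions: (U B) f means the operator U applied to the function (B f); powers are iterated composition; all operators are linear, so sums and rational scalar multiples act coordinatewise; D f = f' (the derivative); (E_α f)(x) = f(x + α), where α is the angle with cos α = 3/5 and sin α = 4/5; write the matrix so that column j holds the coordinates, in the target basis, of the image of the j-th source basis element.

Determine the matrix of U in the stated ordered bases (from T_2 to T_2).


image of 1: 0
image of cos x: -(4/5)cos x - (3/5)sin x
image of sin x: (3/5)cos x - (4/5)sin x
image of cos 2x: -(48/25)cos 2x + (14/25)sin 2x
image of sin 2x: -(14/25)cos 2x - (48/25)sin 2x
each image's coordinates form column j of the matrix

the matrix is [[0, 0, 0, 0, 0]; [0, -4/5, 3/5, 0, 0]; [0, -3/5, -4/5, 0, 0]; [0, 0, 0, -48/25, -14/25]; [0, 0, 0, 14/25, -48/25]] (rows listed top to bottom)


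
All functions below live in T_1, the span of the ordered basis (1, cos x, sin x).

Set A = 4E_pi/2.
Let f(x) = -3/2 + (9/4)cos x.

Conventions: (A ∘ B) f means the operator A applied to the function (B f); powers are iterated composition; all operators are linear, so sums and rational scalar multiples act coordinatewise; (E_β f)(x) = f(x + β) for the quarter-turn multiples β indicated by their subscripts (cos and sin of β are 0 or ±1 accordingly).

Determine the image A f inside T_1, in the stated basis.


E_pi/2 f = -3/2 - (9/4)sin x
(4E_pi/2) f = -6 - 9sin x

the result is g(x) = -6 - 9sin x


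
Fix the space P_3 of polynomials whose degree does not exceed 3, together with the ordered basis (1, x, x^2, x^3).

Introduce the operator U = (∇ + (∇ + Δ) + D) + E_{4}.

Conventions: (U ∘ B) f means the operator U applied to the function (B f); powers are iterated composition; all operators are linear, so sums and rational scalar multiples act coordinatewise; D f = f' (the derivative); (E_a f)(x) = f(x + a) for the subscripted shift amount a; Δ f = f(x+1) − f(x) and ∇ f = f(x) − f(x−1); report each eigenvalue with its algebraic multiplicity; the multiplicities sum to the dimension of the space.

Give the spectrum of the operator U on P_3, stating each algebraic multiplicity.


image of 1: 1
image of x: x + 8
image of x^2: x^2 + 16x + 15
image of x^3: x^3 + 24x^2 + 45x + 67
the matrix is upper triangular; its diagonal is (1, 1, 1, 1)
for a triangular matrix the eigenvalues are the diagonal entries, with algebraic multiplicity their repetition count

λ = 1 (multiplicity 4)


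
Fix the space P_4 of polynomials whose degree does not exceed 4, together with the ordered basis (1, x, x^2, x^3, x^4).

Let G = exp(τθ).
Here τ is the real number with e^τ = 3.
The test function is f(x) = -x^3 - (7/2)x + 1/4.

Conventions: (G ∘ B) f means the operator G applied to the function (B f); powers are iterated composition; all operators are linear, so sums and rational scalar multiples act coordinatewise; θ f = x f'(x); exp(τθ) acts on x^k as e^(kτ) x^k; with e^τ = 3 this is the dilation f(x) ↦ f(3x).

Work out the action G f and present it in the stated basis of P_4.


exp(τθ) x^k = e^(kτ) x^k; with e^τ = 3 this sends x^k to 3^k x^k
x ↦ 3 x
x^3 ↦ 27 x^3
applying this coordinatewise to f: exp(τθ) f = -27x^3 - (21/2)x + 1/4

the image equals g(x) = -27x^3 - (21/2)x + 1/4


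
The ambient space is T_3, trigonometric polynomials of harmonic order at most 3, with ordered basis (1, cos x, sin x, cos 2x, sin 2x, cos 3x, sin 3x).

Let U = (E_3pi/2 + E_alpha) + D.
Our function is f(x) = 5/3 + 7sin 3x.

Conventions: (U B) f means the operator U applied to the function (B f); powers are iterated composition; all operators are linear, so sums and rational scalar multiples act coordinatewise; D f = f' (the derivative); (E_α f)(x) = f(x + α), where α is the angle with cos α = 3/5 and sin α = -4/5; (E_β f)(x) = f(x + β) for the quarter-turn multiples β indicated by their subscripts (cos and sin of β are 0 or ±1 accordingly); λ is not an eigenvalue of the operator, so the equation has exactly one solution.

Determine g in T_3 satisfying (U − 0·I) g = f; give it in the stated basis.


the result is g(x) = 5/6 - (1064/591)cos 3x - (91/197)sin 3x

write g with unknown coordinates in the stated basis and equate coefficients in (U − 0·I) g = f
solving from the highest basis element down gives g = 5/6 - (1064/591)cos 3x - (91/197)sin 3x
check: U g = 5/3 + 7sin 3x
so U g − 0·g = 5/3 + 7sin 3x = f ✓


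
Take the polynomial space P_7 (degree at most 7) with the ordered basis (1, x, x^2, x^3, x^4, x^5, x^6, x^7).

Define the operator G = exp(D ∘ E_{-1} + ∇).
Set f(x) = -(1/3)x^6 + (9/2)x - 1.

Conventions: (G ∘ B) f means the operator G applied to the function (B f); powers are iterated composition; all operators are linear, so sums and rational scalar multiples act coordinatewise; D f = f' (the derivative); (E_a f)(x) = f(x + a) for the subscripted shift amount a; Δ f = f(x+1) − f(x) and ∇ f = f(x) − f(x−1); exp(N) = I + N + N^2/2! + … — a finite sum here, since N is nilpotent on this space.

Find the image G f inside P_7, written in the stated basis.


order-1 term: -4x^5 + 15x^4 - (80/3)x^3 + 25x^2 - 12x + 34/3
order-2 term: -20x^4 + 120x^3 - 295x^2 + 340x - 457/3
order-3 term: -(160/3)x^3 + 360x^2 - 860x + 715
order-4 term: -80x^2 + 480x - 2260/3
order-5 term: -64x + 240
order-6 term: -64/3
the series for exp(D ∘ E_{-1} + ∇) f terminates at order 6
exp(D ∘ E_{-1} + ∇) f = -(1/3)x^6 - 4x^5 - 5x^4 + 40x^3 + 10x^2 - (223/2)x + 115/3

the result is g(x) = -(1/3)x^6 - 4x^5 - 5x^4 + 40x^3 + 10x^2 - (223/2)x + 115/3


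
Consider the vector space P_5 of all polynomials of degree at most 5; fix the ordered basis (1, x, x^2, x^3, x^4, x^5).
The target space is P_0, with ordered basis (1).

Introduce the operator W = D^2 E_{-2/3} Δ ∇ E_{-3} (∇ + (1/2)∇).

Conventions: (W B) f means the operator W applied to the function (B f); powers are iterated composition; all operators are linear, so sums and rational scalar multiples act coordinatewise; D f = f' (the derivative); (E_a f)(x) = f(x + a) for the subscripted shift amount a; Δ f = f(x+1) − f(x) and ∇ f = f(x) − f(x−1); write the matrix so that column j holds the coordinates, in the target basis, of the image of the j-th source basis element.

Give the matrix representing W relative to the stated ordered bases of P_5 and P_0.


the matrix is [[0, 0, 0, 0, 0, 180]] (rows listed top to bottom)

image of 1: 0
image of x: 0
image of x^2: 0
image of x^3: 0
image of x^4: 0
image of x^5: 180
each image's coordinates form column j of the matrix


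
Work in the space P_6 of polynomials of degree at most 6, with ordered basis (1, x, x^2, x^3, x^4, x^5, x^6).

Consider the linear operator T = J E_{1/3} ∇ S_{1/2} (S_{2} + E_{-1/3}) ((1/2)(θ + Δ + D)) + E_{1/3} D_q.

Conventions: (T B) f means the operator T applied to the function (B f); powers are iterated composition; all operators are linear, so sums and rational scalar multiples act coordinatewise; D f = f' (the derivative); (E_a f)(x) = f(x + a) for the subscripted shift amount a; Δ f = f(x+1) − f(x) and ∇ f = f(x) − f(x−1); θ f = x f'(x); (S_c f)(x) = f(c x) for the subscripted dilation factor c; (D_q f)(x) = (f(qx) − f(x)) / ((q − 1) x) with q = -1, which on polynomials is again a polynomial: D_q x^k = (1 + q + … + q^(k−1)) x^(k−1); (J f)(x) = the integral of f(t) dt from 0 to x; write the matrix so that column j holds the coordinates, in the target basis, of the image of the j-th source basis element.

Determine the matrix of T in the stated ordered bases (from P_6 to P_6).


image of 1: 0
image of x: (3/4)x + 1
image of x^2: (5/4)x^2 + (9/4)x
image of x^3: (27/16)x^3 + (113/32)x^2 + (77/48)x + 1/9
image of x^4: (17/8)x^4 + (11/4)x^3 + (29/12)x^2 + (179/72)x
image of x^5: (165/64)x^5 + (1499/384)x^4 + (191/32)x^3 + (20299/3456)x^2 + (3511/1728)x + 1/81
image of x^6: (195/64)x^6 + (189/64)x^5 + (495/64)x^4 + (595/64)x^3 + (3455/576)x^2 + (1925/576)x
each image's coordinates form column j of the matrix

the matrix is [[0, 1, 0, 1/9, 0, 1/81, 0]; [0, 3/4, 9/4, 77/48, 179/72, 3511/1728, 1925/576]; [0, 0, 5/4, 113/32, 29/12, 20299/3456, 3455/576]; [0, 0, 0, 27/16, 11/4, 191/32, 595/64]; [0, 0, 0, 0, 17/8, 1499/384, 495/64]; [0, 0, 0, 0, 0, 165/64, 189/64]; [0, 0, 0, 0, 0, 0, 195/64]] (rows listed top to bottom)


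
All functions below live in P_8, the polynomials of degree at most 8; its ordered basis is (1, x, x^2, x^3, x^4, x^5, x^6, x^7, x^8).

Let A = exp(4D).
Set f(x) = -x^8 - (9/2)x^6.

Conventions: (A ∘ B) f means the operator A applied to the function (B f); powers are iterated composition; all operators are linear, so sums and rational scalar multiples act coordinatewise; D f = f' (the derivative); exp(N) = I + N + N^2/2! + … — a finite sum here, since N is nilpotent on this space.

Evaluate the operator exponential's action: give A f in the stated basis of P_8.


g(x) = -x^8 - 32x^7 - (905/2)x^6 - 3692x^5 - 19000x^4 - 63104x^3 - 131968x^2 - 158720x - 83968

order-1 term: -32x^7 - 108x^5
order-2 term: -448x^6 - 1080x^4
order-3 term: -3584x^5 - 5760x^3
order-4 term: -17920x^4 - 17280x^2
order-5 term: -57344x^3 - 27648x
order-6 term: -114688x^2 - 18432
order-7 term: -131072x
order-8 term: -65536
the series for exp(4D) f terminates at order 8
exp(4D) f = -x^8 - 32x^7 - (905/2)x^6 - 3692x^5 - 19000x^4 - 63104x^3 - 131968x^2 - 158720x - 83968


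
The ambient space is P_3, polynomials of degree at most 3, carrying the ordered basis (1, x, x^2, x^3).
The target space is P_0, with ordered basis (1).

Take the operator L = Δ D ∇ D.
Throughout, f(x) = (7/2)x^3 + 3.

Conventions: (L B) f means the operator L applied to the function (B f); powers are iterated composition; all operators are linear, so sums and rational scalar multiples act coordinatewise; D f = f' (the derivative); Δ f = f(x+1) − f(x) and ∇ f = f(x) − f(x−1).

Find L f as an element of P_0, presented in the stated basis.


D f = (21/2)x^2
∇ D f = 21x - 21/2
D ∇ D f = 21
Δ D ∇ D f = 0

the image equals g(x) = 0


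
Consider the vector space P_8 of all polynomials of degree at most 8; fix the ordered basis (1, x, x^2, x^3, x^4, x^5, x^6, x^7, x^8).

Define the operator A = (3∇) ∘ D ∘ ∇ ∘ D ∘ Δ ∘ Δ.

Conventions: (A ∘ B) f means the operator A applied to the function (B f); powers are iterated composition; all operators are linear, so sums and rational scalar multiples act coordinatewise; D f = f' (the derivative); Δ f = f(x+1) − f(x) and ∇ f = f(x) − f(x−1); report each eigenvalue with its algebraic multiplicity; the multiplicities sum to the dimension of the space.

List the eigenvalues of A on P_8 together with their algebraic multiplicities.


λ = 0 (multiplicity 9)

image of 1: 0
image of x: 0
image of x^2: 0
image of x^3: 0
image of x^4: 0
image of x^5: 0
image of x^6: 2160
image of x^7: 15120x
image of x^8: 60480x^2 + 20160
the matrix is upper triangular; its diagonal is (0, 0, 0, 0, 0, 0, 0, 0, 0)
for a triangular matrix the eigenvalues are the diagonal entries, with algebraic multiplicity their repetition count


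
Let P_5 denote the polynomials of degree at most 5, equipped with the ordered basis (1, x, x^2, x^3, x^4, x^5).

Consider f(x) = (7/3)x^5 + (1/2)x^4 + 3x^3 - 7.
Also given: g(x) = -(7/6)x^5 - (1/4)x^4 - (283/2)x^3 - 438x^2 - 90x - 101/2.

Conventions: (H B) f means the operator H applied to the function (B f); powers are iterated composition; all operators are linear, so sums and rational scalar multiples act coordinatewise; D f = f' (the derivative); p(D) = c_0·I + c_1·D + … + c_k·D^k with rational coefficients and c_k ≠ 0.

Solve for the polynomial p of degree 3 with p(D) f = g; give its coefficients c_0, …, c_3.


c_0 = -1/2, c_1 = 0, c_2 = -3, c_3 = -3

D^0 f = (7/3)x^5 + (1/2)x^4 + 3x^3 - 7
D^1 f = (35/3)x^4 + 2x^3 + 9x^2
D^2 f = (140/3)x^3 + 6x^2 + 18x
D^3 f = 140x^2 + 12x + 18
matching coefficients of g against c_0 f + c_1 Df + … from the top degree down determines the c_i
solution: c_0 = -1/2, c_1 = 0, c_2 = -3, c_3 = -3


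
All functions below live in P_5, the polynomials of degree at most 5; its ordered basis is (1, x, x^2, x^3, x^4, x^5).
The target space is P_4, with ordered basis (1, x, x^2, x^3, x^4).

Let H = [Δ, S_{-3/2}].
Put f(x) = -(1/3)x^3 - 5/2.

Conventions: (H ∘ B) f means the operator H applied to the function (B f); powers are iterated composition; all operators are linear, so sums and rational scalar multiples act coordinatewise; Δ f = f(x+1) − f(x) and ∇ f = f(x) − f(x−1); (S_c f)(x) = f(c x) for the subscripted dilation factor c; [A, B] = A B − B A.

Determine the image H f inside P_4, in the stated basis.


S_{-3/2} f = (9/8)x^3 - 5/2
Δ S_{-3/2} f = (27/8)x^2 + (27/8)x + 9/8
Δ f = -x^2 - x - 1/3
S_{-3/2} Δ f = -(9/4)x^2 + (3/2)x - 1/3
[Δ, S_{-3/2}] f = (45/8)x^2 + (15/8)x + 35/24

the image equals g(x) = (45/8)x^2 + (15/8)x + 35/24


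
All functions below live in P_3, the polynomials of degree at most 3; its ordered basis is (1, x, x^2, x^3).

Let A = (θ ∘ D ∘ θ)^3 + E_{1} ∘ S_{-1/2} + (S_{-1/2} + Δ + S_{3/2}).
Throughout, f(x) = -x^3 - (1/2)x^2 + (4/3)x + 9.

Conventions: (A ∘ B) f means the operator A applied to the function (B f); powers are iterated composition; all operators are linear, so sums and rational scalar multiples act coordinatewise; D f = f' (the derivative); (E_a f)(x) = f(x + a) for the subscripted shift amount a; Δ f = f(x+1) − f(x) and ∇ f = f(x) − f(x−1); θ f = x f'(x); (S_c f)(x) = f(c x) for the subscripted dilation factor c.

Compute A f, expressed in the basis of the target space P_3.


the result is g(x) = -(25/8)x^3 - 4x^2 - (77/24)x + 157/6

θ f = -3x^3 - x^2 + (4/3)x
D θ f = -9x^2 - 2x + 4/3
θ D θ f = -18x^2 - 2x
θ (θ ∘ D ∘ θ) f = -36x^2 - 2x
D θ (θ ∘ D ∘ θ) f = -72x - 2
θ D θ (θ ∘ D ∘ θ) f = -72x
θ (θ ∘ D ∘ θ) (θ ∘ D ∘ θ) f = -72x
D θ (θ ∘ D ∘ θ) (θ ∘ D ∘ θ) f = -72
θ D θ (θ ∘ D ∘ θ) (θ ∘ D ∘ θ) f = 0
S_{-1/2} f = (1/8)x^3 - (1/8)x^2 - (2/3)x + 9
E_{1} S_{-1/2} f = (1/8)x^3 + (1/4)x^2 - (13/24)x + 25/3
S_{-1/2} f = (1/8)x^3 - (1/8)x^2 - (2/3)x + 9
Δ f = -3x^2 - 4x - 1/6
S_{3/2} f = -(27/8)x^3 - (9/8)x^2 + 2x + 9
(S_{-1/2} + Δ + S_{3/2}) f = -(13/4)x^3 - (17/4)x^2 - (8/3)x + 107/6
((θ ∘ D ∘ θ)^3 + E_{1} ∘ S_{-1/2} + (S_{-1/2} + Δ + S_{3/2})) f = -(25/8)x^3 - 4x^2 - (77/24)x + 157/6


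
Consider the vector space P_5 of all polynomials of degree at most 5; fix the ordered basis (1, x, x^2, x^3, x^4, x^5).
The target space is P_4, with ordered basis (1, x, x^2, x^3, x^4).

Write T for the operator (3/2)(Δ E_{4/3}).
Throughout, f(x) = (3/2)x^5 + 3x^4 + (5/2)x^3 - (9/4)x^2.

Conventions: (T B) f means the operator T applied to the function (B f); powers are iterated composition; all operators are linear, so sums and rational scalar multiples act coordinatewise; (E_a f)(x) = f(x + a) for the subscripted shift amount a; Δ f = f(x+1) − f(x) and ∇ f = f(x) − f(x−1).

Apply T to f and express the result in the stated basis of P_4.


g(x) = (45/4)x^4 + (201/2)x^3 + (1371/4)x^2 + (6221/12)x + 21001/72

E_{4/3} f = (3/2)x^5 + 13x^4 + (271/6)x^3 + (2711/36)x^2 + (1606/27)x + 1436/81
Δ E_{4/3} f = (15/2)x^4 + 67x^3 + (457/2)x^2 + (6221/18)x + 21001/108
((3/2)(Δ E_{4/3})) f = (45/4)x^4 + (201/2)x^3 + (1371/4)x^2 + (6221/12)x + 21001/72


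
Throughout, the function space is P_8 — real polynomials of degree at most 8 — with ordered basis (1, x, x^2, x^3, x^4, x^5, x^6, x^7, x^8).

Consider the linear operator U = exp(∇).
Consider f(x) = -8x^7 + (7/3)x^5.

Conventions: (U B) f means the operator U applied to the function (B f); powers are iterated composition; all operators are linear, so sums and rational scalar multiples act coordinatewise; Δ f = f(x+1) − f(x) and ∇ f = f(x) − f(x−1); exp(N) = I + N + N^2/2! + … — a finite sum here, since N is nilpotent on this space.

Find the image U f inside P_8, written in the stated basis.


g(x) = -8x^7 - 56x^6 + (7/3)x^5 + (875/3)x^4 - 280x^3 - (1078/3)x^2 + (1547/3)x - 202/3

order-1 term: -56x^6 + 168x^5 - (805/3)x^4 + (770/3)x^3 - (434/3)x^2 + (133/3)x - 17/3
order-2 term: -168x^5 + 840x^4 - (5810/3)x^3 + 2450x^2 - (4963/3)x + 469
order-3 term: -280x^4 + 1680x^3 - (12530/3)x^2 + 4970x - 7049/3
order-4 term: -280x^3 + 1680x^2 - (10885/3)x + 8330/3
order-5 term: -168x^2 + 840x - 3353/3
order-6 term: -56x + 168
order-7 term: -8
the series for exp(∇) f terminates at order 7
exp(∇) f = -8x^7 - 56x^6 + (7/3)x^5 + (875/3)x^4 - 280x^3 - (1078/3)x^2 + (1547/3)x - 202/3


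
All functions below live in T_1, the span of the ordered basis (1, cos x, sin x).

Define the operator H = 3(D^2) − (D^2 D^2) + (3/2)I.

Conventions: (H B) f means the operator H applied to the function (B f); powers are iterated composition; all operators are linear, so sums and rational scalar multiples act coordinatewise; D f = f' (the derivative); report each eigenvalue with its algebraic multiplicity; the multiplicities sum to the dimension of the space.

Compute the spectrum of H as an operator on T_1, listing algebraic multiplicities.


image of 1: 3/2
image of cos x: -(5/2)cos x
image of sin x: -(5/2)sin x
the matrix is diagonal; its diagonal is (3/2, -5/2, -5/2)
for a triangular matrix the eigenvalues are the diagonal entries, with algebraic multiplicity their repetition count

λ = -5/2 (multiplicity 2), λ = 3/2 (multiplicity 1)


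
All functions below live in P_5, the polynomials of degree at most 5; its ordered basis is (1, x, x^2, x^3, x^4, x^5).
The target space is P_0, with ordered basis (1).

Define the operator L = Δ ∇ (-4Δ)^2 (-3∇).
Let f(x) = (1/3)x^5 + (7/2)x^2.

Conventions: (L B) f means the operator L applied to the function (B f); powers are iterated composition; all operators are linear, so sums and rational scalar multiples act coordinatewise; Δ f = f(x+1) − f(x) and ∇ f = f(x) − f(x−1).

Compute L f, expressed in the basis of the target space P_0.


the image equals g(x) = -1920

∇ f = (5/3)x^4 - (10/3)x^3 + (10/3)x^2 + (16/3)x - 19/6
(-3∇) f = -5x^4 + 10x^3 - 10x^2 - 16x + 19/2
Δ (-3∇) f = -20x^3 - 10x - 21
(-4Δ) (-3∇) f = 80x^3 + 40x + 84
Δ (-4Δ) (-3∇) f = 240x^2 + 240x + 120
(-4Δ) (-4Δ) (-3∇) f = -960x^2 - 960x - 480
∇ (-4Δ)^2 (-3∇) f = -1920x
Δ ∇ (-4Δ)^2 (-3∇) f = -1920


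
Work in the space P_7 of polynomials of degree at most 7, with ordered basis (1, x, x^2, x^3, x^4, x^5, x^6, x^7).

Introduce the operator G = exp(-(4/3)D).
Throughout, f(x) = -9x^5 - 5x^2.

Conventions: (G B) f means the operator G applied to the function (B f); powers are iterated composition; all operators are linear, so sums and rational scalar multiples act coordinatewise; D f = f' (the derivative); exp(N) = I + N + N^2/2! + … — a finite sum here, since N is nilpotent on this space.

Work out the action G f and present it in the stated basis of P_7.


order-1 term: 60x^4 + (40/3)x
order-2 term: -160x^3 - 80/9
order-3 term: (640/3)x^2
order-4 term: -(1280/9)x
order-5 term: 1024/27
the series for exp(-(4/3)D) f terminates at order 5
exp(-(4/3)D) f = -9x^5 + 60x^4 - 160x^3 + (625/3)x^2 - (1160/9)x + 784/27

the image equals g(x) = -9x^5 + 60x^4 - 160x^3 + (625/3)x^2 - (1160/9)x + 784/27


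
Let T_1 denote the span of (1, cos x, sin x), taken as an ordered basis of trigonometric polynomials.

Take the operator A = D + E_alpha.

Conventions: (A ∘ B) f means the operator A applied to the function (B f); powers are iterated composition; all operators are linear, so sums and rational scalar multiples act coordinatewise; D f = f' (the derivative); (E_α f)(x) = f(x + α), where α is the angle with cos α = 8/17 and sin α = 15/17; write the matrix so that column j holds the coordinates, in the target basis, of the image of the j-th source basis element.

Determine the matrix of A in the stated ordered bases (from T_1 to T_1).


image of 1: 1
image of cos x: (8/17)cos x - (32/17)sin x
image of sin x: (32/17)cos x + (8/17)sin x
each image's coordinates form column j of the matrix

the matrix is [[1, 0, 0]; [0, 8/17, 32/17]; [0, -32/17, 8/17]] (rows listed top to bottom)


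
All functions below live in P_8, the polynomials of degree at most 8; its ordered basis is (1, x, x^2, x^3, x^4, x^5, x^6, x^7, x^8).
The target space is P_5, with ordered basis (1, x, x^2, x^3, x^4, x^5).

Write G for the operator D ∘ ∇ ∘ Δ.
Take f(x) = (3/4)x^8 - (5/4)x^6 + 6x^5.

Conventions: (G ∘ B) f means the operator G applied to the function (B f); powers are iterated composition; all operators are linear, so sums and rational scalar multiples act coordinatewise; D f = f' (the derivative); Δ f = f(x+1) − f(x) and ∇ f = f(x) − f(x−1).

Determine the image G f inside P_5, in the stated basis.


g(x) = 252x^5 + 270x^3 + 360x^2 + 9x + 60

Δ f = 6x^7 + 21x^6 + (69/2)x^5 + (255/4)x^4 + 77x^3 + (249/4)x^2 + (57/2)x + 11/2
∇ Δ f = 42x^6 + (135/2)x^4 + 120x^3 + (9/2)x^2 + 60x - 1
D ∇ Δ f = 252x^5 + 270x^3 + 360x^2 + 9x + 60


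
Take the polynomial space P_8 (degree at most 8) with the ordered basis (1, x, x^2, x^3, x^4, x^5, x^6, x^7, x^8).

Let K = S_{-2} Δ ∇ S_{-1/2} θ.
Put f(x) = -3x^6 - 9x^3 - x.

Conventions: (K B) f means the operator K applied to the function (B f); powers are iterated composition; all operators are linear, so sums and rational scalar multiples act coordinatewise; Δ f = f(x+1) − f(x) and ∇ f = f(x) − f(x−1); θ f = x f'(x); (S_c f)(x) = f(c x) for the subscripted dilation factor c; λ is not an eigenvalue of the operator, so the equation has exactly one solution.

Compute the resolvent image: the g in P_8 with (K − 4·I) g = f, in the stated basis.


the result is g(x) = (3/4)x^6 + (135/16)x^4 + (9/4)x^3 + (1755/64)x^2 + (89/32)x + 1017/128

write g with unknown coordinates in the stated basis and equate coefficients in (K − 4·I) g = f
solving from the highest basis element down gives g = (3/4)x^6 + (135/16)x^4 + (9/4)x^3 + (1755/64)x^2 + (89/32)x + 1017/128
check: K g = (135/4)x^4 + (1755/16)x^2 + (81/8)x + 1017/32
so K g − 4·g = -3x^6 - 9x^3 - x = f ✓


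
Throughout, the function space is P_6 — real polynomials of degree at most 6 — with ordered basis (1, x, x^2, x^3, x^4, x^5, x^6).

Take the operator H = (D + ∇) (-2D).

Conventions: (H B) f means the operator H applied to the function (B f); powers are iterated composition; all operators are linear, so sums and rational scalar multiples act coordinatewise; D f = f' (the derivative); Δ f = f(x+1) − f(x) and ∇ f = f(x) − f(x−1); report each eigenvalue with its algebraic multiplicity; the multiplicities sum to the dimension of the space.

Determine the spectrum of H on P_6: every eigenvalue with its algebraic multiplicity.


image of 1: 0
image of x: 0
image of x^2: -8
image of x^3: -24x + 6
image of x^4: -48x^2 + 24x - 8
image of x^5: -80x^3 + 60x^2 - 40x + 10
image of x^6: -120x^4 + 120x^3 - 120x^2 + 60x - 12
the matrix is upper triangular; its diagonal is (0, 0, 0, 0, 0, 0, 0)
for a triangular matrix the eigenvalues are the diagonal entries, with algebraic multiplicity their repetition count

λ = 0 (multiplicity 7)


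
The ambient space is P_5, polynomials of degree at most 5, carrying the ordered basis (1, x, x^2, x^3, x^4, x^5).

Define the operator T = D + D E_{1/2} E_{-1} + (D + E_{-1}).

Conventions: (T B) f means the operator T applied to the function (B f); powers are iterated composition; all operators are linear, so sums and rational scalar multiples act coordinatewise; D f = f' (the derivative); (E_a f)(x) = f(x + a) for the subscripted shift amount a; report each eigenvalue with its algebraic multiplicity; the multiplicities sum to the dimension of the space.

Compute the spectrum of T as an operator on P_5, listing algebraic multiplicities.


λ = 1 (multiplicity 6)

image of 1: 1
image of x: x + 2
image of x^2: x^2 + 4x
image of x^3: x^3 + 6x^2 - 1/4
image of x^4: x^4 + 8x^3 - x + 1/2
image of x^5: x^5 + 10x^4 - (5/2)x^2 + (5/2)x - 11/16
the matrix is upper triangular; its diagonal is (1, 1, 1, 1, 1, 1)
for a triangular matrix the eigenvalues are the diagonal entries, with algebraic multiplicity their repetition count


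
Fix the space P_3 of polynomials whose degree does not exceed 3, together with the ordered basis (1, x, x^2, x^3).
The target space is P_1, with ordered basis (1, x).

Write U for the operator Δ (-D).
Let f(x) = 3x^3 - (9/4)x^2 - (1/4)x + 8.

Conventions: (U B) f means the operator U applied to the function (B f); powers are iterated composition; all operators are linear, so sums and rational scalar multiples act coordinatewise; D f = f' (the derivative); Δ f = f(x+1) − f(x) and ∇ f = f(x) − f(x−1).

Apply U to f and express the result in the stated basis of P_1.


the image equals g(x) = -18x - 9/2

D f = 9x^2 - (9/2)x - 1/4
(-D) f = -9x^2 + (9/2)x + 1/4
Δ (-D) f = -18x - 9/2


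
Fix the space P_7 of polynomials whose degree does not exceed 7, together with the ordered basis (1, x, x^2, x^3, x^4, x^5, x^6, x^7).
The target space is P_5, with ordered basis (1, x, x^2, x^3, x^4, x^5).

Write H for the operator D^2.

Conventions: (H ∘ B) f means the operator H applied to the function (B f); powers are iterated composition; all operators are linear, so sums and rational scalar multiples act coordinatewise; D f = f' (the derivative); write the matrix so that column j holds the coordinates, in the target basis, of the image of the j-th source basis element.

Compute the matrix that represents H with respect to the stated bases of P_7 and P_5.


image of 1: 0
image of x: 0
image of x^2: 2
image of x^3: 6x
image of x^4: 12x^2
image of x^5: 20x^3
image of x^6: 30x^4
image of x^7: 42x^5
each image's coordinates form column j of the matrix

the matrix is [[0, 0, 2, 0, 0, 0, 0, 0]; [0, 0, 0, 6, 0, 0, 0, 0]; [0, 0, 0, 0, 12, 0, 0, 0]; [0, 0, 0, 0, 0, 20, 0, 0]; [0, 0, 0, 0, 0, 0, 30, 0]; [0, 0, 0, 0, 0, 0, 0, 42]] (rows listed top to bottom)


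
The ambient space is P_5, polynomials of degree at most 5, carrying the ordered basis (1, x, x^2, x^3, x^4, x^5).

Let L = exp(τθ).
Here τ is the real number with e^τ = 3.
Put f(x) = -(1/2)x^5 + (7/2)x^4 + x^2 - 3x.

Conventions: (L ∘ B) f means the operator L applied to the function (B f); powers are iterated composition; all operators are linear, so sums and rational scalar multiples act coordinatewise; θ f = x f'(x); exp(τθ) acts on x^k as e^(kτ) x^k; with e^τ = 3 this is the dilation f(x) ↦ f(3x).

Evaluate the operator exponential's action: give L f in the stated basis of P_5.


exp(τθ) x^k = e^(kτ) x^k; with e^τ = 3 this sends x^k to 3^k x^k
x ↦ 3 x
x^2 ↦ 9 x^2
x^4 ↦ 81 x^4
x^5 ↦ 243 x^5
applying this coordinatewise to f: exp(τθ) f = -(243/2)x^5 + (567/2)x^4 + 9x^2 - 9x

g(x) = -(243/2)x^5 + (567/2)x^4 + 9x^2 - 9x


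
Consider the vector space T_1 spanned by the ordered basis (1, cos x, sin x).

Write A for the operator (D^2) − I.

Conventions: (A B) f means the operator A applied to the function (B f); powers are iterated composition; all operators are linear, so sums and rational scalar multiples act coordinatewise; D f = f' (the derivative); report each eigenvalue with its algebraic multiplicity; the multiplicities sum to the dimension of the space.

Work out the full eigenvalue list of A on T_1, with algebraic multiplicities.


image of 1: -1
image of cos x: -2cos x
image of sin x: -2sin x
the matrix is diagonal; its diagonal is (-1, -2, -2)
for a triangular matrix the eigenvalues are the diagonal entries, with algebraic multiplicity their repetition count

λ = -2 (multiplicity 2), λ = -1 (multiplicity 1)


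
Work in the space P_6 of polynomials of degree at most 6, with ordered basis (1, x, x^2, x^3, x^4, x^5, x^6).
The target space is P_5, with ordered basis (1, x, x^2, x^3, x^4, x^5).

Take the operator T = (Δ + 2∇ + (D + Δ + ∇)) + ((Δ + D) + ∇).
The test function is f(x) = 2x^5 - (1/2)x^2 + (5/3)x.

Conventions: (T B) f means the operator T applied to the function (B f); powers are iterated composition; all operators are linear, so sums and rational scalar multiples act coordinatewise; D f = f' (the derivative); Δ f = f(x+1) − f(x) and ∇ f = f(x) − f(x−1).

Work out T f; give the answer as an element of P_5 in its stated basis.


Δ f = 10x^4 + 20x^3 + 20x^2 + 9x + 19/6
∇ f = 10x^4 - 20x^3 + 20x^2 - 11x + 25/6
(2∇) f = 20x^4 - 40x^3 + 40x^2 - 22x + 25/3
D f = 10x^4 - x + 5/3
Δ f = 10x^4 + 20x^3 + 20x^2 + 9x + 19/6
∇ f = 10x^4 - 20x^3 + 20x^2 - 11x + 25/6
(D + Δ + ∇) f = 30x^4 + 40x^2 - 3x + 9
(Δ + 2∇ + (D + Δ + ∇)) f = 60x^4 - 20x^3 + 100x^2 - 16x + 41/2
Δ f = 10x^4 + 20x^3 + 20x^2 + 9x + 19/6
D f = 10x^4 - x + 5/3
(Δ + D) f = 20x^4 + 20x^3 + 20x^2 + 8x + 29/6
∇ f = 10x^4 - 20x^3 + 20x^2 - 11x + 25/6
((Δ + D) + ∇) f = 30x^4 + 40x^2 - 3x + 9
((Δ + 2∇ + (D + Δ + ∇)) + ((Δ + D) + ∇)) f = 90x^4 - 20x^3 + 140x^2 - 19x + 59/2

the result is g(x) = 90x^4 - 20x^3 + 140x^2 - 19x + 59/2


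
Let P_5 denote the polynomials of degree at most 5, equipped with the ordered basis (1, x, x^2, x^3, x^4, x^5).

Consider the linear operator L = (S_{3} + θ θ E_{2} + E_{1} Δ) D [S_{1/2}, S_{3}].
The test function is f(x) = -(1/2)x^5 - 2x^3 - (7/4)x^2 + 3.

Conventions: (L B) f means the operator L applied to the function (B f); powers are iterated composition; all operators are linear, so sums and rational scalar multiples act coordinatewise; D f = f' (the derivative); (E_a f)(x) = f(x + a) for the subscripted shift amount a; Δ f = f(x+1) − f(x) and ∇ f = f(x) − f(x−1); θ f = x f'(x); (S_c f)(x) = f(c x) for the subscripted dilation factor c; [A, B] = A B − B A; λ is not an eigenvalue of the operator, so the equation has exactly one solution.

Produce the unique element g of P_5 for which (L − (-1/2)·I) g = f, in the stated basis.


write g with unknown coordinates in the stated basis and equate coefficients in (L − (-1/2)·I) g = f
solving from the highest basis element down gives g = -x^5 - 4x^3 - (7/2)x^2 + 6
check: L g = 0
so L g − (-1/2)·g = -(1/2)x^5 - 2x^3 - (7/4)x^2 + 3 = f ✓

the image equals g(x) = -x^5 - 4x^3 - (7/2)x^2 + 6


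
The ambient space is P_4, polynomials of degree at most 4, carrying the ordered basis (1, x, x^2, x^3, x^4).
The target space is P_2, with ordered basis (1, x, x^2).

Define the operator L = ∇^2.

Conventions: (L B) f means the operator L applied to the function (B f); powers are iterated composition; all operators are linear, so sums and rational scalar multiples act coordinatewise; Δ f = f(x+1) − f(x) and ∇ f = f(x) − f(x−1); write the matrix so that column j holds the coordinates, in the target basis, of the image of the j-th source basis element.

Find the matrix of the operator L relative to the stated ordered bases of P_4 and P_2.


image of 1: 0
image of x: 0
image of x^2: 2
image of x^3: 6x - 6
image of x^4: 12x^2 - 24x + 14
each image's coordinates form column j of the matrix

the matrix is [[0, 0, 2, -6, 14]; [0, 0, 0, 6, -24]; [0, 0, 0, 0, 12]] (rows listed top to bottom)


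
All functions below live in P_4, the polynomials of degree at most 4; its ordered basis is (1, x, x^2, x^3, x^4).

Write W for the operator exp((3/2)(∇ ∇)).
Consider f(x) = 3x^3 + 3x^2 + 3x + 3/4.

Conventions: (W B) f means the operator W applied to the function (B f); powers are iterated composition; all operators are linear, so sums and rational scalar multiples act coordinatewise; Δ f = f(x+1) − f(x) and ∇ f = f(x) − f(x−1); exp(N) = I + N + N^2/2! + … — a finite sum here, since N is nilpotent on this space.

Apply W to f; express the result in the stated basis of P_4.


order-1 term: 27x - 18
the series for exp((3/2)(∇ ∇)) f terminates at order 1
exp((3/2)(∇ ∇)) f = 3x^3 + 3x^2 + 30x - 69/4

the result is g(x) = 3x^3 + 3x^2 + 30x - 69/4


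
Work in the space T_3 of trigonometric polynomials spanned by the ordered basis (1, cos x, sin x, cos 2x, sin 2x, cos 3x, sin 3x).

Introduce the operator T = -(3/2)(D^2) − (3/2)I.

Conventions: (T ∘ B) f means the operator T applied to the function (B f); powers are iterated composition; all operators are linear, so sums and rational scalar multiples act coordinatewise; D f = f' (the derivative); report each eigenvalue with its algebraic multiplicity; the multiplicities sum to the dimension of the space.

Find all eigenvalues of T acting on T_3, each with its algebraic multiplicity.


image of 1: -3/2
image of cos x: 0
image of sin x: 0
image of cos 2x: (9/2)cos 2x
image of sin 2x: (9/2)sin 2x
image of cos 3x: 12cos 3x
image of sin 3x: 12sin 3x
the matrix is diagonal; its diagonal is (-3/2, 0, 0, 9/2, 9/2, 12, 12)
for a triangular matrix the eigenvalues are the diagonal entries, with algebraic multiplicity their repetition count

λ = -3/2 (multiplicity 1), λ = 0 (multiplicity 2), λ = 9/2 (multiplicity 2), λ = 12 (multiplicity 2)


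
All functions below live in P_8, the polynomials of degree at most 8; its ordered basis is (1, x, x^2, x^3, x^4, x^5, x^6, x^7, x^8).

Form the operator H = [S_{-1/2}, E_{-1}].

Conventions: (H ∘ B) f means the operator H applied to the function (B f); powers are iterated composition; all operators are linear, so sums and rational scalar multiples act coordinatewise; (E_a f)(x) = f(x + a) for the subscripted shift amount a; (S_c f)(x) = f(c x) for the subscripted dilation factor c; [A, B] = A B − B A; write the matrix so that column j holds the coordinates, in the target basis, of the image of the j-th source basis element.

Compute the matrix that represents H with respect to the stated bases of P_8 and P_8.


image of 1: 0
image of x: -3/2
image of x^2: (3/2)x + 3/4
image of x^3: -(9/8)x^2 - (9/8)x - 9/8
image of x^4: (3/4)x^3 + (9/8)x^2 + (9/4)x + 15/16
image of x^5: -(15/32)x^4 - (15/16)x^3 - (45/16)x^2 - (75/32)x - 33/32
image of x^6: (9/32)x^5 + (45/64)x^4 + (45/16)x^3 + (225/64)x^2 + (99/32)x + 63/64
image of x^7: -(21/128)x^6 - (63/128)x^5 - (315/128)x^4 - (525/128)x^3 - (693/128)x^2 - (441/128)x - 129/128
image of x^8: (3/32)x^7 + (21/64)x^6 + (63/32)x^5 + (525/128)x^4 + (231/32)x^3 + (441/64)x^2 + (129/32)x + 255/256
each image's coordinates form column j of the matrix

the matrix is [[0, -3/2, 3/4, -9/8, 15/16, -33/32, 63/64, -129/128, 255/256]; [0, 0, 3/2, -9/8, 9/4, -75/32, 99/32, -441/128, 129/32]; [0, 0, 0, -9/8, 9/8, -45/16, 225/64, -693/128, 441/64]; [0, 0, 0, 0, 3/4, -15/16, 45/16, -525/128, 231/32]; [0, 0, 0, 0, 0, -15/32, 45/64, -315/128, 525/128]; [0, 0, 0, 0, 0, 0, 9/32, -63/128, 63/32]; [0, 0, 0, 0, 0, 0, 0, -21/128, 21/64]; [0, 0, 0, 0, 0, 0, 0, 0, 3/32]; [0, 0, 0, 0, 0, 0, 0, 0, 0]] (rows listed top to bottom)


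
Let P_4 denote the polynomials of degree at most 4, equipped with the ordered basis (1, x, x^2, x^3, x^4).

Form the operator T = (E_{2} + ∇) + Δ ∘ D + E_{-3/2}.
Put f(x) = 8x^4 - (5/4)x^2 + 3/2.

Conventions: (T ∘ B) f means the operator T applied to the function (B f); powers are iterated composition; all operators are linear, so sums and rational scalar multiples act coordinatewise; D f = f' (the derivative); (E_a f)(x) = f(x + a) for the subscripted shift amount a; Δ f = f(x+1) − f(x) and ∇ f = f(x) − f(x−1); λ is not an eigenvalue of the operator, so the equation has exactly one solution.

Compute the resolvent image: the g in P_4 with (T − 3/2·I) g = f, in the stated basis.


g(x) = 16x^4 - 192x^3 + (667/2)x^2 + 5247x - 72127/4

write g with unknown coordinates in the stated basis and equate coefficients in (T − 3/2·I) g = f
solving from the highest basis element down gives g = 16x^4 - 192x^3 + (667/2)x^2 + 5247x - 72127/4
check: T g = 32x^4 - 288x^3 + 499x^2 + (15741/2)x - 216369/8
so T g − 3/2·g = 8x^4 - (5/4)x^2 + 3/2 = f ✓


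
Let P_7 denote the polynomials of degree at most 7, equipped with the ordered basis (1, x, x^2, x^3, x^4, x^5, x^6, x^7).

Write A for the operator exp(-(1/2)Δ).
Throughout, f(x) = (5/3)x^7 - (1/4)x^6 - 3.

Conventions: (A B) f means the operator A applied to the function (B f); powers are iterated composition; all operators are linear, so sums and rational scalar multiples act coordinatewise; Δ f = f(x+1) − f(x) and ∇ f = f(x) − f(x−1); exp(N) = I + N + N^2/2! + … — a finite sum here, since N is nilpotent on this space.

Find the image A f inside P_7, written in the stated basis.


order-1 term: -(35/6)x^6 - (67/4)x^5 - (655/24)x^4 - (80/3)x^3 - (125/8)x^2 - (61/12)x - 17/24
order-2 term: (35/4)x^5 + (685/16)x^4 + (295/3)x^3 + (1995/16)x^2 + (2035/24)x + 389/16
order-3 term: -(175/24)x^4 - (345/8)x^3 - (1705/16)x^2 - (2025/16)x - 2875/48
order-4 term: (175/48)x^3 + (1385/64)x^2 + (1115/24)x + 6805/192
order-5 term: -(35/32)x^2 - (347/64)x - 2755/384
order-6 term: (35/192)x + 139/256
order-7 term: -5/384
the series for exp(-(1/2)Δ) f terminates at order 7
exp(-(1/2)Δ) f = (5/3)x^7 - (73/12)x^6 - 8x^5 + (395/48)x^4 + (515/16)x^3 + (1475/64)x^2 - (541/96)x - 8059/768

the result is g(x) = (5/3)x^7 - (73/12)x^6 - 8x^5 + (395/48)x^4 + (515/16)x^3 + (1475/64)x^2 - (541/96)x - 8059/768
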